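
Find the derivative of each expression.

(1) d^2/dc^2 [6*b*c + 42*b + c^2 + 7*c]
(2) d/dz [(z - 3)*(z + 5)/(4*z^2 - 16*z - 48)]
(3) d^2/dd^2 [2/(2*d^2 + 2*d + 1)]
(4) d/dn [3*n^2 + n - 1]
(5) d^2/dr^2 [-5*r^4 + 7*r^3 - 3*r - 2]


(1) = 2
(2) = 3*(-z^2 + z - 14)/(2*(z^4 - 8*z^3 - 8*z^2 + 96*z + 144))
(3) = 8*(-2*d^2 - 2*d + 2*(2*d + 1)^2 - 1)/(2*d^2 + 2*d + 1)^3
(4) = 6*n + 1
(5) = 6*r*(7 - 10*r)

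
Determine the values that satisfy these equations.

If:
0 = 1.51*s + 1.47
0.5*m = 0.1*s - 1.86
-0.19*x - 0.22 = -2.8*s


Then:
m = -3.91
s = -0.97
x = -15.50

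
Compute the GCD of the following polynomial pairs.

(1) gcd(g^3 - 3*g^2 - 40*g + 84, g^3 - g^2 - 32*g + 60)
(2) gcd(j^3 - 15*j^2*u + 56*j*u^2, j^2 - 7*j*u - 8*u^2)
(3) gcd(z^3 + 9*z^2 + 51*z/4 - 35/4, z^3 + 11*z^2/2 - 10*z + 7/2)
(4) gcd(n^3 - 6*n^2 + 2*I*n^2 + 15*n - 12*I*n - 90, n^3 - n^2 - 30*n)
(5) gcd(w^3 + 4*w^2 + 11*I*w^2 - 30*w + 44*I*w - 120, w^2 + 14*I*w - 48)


(1) = gcd((g - 7)*(g - 2)*(g + 6), (g - 5)*(g - 2)*(g + 6)) = g^2 + 4*g - 12
(2) = gcd(j*(j - 8*u)*(j - 7*u), (j - 8*u)*(j + u)) = -j + 8*u
(3) = z^2 + 13*z/2 - 7/2
(4) = n - 6
(5) = gcd((w + 4)*(w + 5*I)*(w + 6*I), (w + 6*I)*(w + 8*I)) = w + 6*I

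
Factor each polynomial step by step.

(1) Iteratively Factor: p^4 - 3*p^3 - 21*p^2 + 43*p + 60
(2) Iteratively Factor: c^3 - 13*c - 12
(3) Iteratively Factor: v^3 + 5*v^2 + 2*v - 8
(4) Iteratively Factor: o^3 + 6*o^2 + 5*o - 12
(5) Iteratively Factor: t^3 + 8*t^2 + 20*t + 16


(1) = (p - 5)*(p^3 + 2*p^2 - 11*p - 12) = (p - 5)*(p + 1)*(p^2 + p - 12) = (p - 5)*(p + 1)*(p + 4)*(p - 3)
(2) = (c + 1)*(c^2 - c - 12) = (c - 4)*(c + 1)*(c + 3)
(3) = (v - 1)*(v^2 + 6*v + 8) = (v - 1)*(v + 4)*(v + 2)
(4) = (o + 4)*(o^2 + 2*o - 3) = (o - 1)*(o + 4)*(o + 3)
(5) = (t + 2)*(t^2 + 6*t + 8) = (t + 2)^2*(t + 4)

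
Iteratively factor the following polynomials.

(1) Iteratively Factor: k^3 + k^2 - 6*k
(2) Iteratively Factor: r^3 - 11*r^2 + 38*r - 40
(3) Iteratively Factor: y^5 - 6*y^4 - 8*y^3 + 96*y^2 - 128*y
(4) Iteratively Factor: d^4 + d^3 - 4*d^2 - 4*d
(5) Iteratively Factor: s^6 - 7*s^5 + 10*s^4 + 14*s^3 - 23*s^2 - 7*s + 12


(1) = (k - 2)*(k^2 + 3*k) = k*(k - 2)*(k + 3)
(2) = (r - 4)*(r^2 - 7*r + 10) = (r - 5)*(r - 4)*(r - 2)
(3) = (y - 4)*(y^4 - 2*y^3 - 16*y^2 + 32*y) = y*(y - 4)*(y^3 - 2*y^2 - 16*y + 32) = y*(y - 4)*(y + 4)*(y^2 - 6*y + 8) = y*(y - 4)^2*(y + 4)*(y - 2)
(4) = (d - 2)*(d^3 + 3*d^2 + 2*d) = (d - 2)*(d + 2)*(d^2 + d) = d*(d - 2)*(d + 2)*(d + 1)
(5) = (s - 1)*(s^5 - 6*s^4 + 4*s^3 + 18*s^2 - 5*s - 12) = (s - 3)*(s - 1)*(s^4 - 3*s^3 - 5*s^2 + 3*s + 4) = (s - 3)*(s - 1)*(s + 1)*(s^3 - 4*s^2 - s + 4) = (s - 4)*(s - 3)*(s - 1)*(s + 1)*(s^2 - 1) = (s - 4)*(s - 3)*(s - 1)^2*(s + 1)*(s + 1)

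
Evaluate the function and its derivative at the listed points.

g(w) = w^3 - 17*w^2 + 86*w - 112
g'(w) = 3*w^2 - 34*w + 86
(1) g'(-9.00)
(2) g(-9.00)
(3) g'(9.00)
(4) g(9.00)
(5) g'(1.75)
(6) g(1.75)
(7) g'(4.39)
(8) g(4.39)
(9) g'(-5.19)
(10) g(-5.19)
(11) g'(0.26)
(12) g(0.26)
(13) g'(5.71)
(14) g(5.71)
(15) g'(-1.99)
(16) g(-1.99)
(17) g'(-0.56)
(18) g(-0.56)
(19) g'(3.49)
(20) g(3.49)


(1) = 635.00
(2) = -2992.00
(3) = 23.00
(4) = 14.00
(5) = 35.69
(6) = -8.20
(7) = -5.44
(8) = 22.52
(9) = 343.27
(10) = -1156.05
(11) = 77.36
(12) = -90.77
(13) = -10.33
(14) = 10.96
(15) = 165.54
(16) = -358.34
(17) = 105.98
(18) = -165.67
(19) = 3.88
(20) = 23.59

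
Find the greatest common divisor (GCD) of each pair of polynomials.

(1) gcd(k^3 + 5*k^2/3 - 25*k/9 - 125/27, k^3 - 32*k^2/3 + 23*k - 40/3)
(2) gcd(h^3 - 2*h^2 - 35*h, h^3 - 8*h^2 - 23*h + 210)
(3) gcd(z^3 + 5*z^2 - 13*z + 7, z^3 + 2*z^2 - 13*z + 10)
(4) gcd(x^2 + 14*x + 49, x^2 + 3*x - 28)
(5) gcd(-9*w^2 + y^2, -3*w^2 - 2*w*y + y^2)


(1) = gcd((k - 5/3)*(k + 5/3)^2, (k - 8)*(k - 5/3)*(k - 1)) = k - 5/3
(2) = gcd(h*(h - 7)*(h + 5), (h - 7)*(h - 6)*(h + 5)) = h^2 - 2*h - 35
(3) = gcd((z - 1)^2*(z + 7), (z - 2)*(z - 1)*(z + 5)) = z - 1
(4) = gcd((x + 7)^2, (x - 4)*(x + 7)) = x + 7
(5) = gcd((-3*w + y)*(3*w + y), (-3*w + y)*(w + y)) = -3*w + y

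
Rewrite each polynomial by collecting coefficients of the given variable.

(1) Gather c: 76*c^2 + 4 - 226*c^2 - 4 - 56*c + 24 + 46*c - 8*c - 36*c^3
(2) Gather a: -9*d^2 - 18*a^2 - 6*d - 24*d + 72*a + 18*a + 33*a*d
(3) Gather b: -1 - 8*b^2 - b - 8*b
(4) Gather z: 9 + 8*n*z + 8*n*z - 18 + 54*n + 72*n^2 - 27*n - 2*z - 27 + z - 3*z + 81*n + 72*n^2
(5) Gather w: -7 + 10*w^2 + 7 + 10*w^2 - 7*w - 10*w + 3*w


(1) = -36*c^3 - 150*c^2 - 18*c + 24
(2) = -18*a^2 + a*(33*d + 90) - 9*d^2 - 30*d
(3) = -8*b^2 - 9*b - 1
(4) = 144*n^2 + 108*n + z*(16*n - 4) - 36
(5) = 20*w^2 - 14*w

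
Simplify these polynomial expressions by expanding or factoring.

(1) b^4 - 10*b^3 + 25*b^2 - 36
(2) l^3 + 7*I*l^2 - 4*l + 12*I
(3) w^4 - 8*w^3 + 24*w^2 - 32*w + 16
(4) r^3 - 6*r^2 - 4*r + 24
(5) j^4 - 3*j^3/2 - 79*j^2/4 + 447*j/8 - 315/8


(1) = (b - 6)*(b - 3)*(b - 2)*(b + 1)
(2) = (l - I)*(l + 2*I)*(l + 6*I)
(3) = (w - 2)^4
(4) = (r - 6)*(r - 2)*(r + 2)
(5) = (j - 7/2)*(j - 3/2)^2*(j + 5)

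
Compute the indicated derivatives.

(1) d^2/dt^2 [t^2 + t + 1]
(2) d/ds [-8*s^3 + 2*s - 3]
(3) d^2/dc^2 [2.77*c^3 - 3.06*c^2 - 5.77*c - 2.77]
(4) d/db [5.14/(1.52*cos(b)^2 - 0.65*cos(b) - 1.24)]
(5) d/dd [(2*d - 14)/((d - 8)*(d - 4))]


(1) = 2
(2) = 2 - 24*s^2
(3) = 16.62*c - 6.12
(4) = (15.6256*cos(b) - 3.341)*sin(b)/(-1.52*cos(b)^2 + 0.65*cos(b) + 1.24)^2
(5) = 2*(-d^2 + 14*d - 52)/(d^4 - 24*d^3 + 208*d^2 - 768*d + 1024)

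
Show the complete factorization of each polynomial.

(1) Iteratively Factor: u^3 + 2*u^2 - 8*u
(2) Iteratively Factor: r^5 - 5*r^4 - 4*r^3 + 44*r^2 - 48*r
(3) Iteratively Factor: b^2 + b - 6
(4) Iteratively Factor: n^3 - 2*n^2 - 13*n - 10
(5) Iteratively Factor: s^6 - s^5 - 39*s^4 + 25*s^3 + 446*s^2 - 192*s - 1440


(1) = (u + 4)*(u^2 - 2*u) = u*(u + 4)*(u - 2)
(2) = (r - 2)*(r^4 - 3*r^3 - 10*r^2 + 24*r) = r*(r - 2)*(r^3 - 3*r^2 - 10*r + 24) = r*(r - 4)*(r - 2)*(r^2 + r - 6) = r*(r - 4)*(r - 2)^2*(r + 3)
(3) = (b + 3)*(b - 2)
(4) = (n + 2)*(n^2 - 4*n - 5) = (n - 5)*(n + 2)*(n + 1)
(5) = (s + 4)*(s^5 - 5*s^4 - 19*s^3 + 101*s^2 + 42*s - 360) = (s - 5)*(s + 4)*(s^4 - 19*s^2 + 6*s + 72) = (s - 5)*(s + 2)*(s + 4)*(s^3 - 2*s^2 - 15*s + 36) = (s - 5)*(s - 3)*(s + 2)*(s + 4)*(s^2 + s - 12) = (s - 5)*(s - 3)^2*(s + 2)*(s + 4)*(s + 4)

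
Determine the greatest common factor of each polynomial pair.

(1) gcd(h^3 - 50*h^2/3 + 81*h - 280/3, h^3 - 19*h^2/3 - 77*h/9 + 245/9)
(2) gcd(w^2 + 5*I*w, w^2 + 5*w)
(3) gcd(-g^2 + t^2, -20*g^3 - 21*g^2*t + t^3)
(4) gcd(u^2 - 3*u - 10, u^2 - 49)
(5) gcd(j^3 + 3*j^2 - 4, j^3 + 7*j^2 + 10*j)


(1) = h^2 - 26*h/3 + 35/3
(2) = gcd(w*(w + 5*I), w*(w + 5)) = w
(3) = gcd((-g + t)*(g + t), (-5*g + t)*(g + t)*(4*g + t)) = g + t
(4) = 1
(5) = gcd((j - 1)*(j + 2)^2, j*(j + 2)*(j + 5)) = j + 2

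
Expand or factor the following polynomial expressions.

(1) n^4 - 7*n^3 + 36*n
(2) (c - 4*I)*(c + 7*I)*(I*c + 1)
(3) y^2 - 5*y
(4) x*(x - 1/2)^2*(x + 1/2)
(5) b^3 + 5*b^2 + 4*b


(1) = n*(n - 6)*(n - 3)*(n + 2)
(2) = I*c^3 - 2*c^2 + 31*I*c + 28
(3) = y*(y - 5)
(4) = x^4 - x^3/2 - x^2/4 + x/8
(5) = b*(b + 1)*(b + 4)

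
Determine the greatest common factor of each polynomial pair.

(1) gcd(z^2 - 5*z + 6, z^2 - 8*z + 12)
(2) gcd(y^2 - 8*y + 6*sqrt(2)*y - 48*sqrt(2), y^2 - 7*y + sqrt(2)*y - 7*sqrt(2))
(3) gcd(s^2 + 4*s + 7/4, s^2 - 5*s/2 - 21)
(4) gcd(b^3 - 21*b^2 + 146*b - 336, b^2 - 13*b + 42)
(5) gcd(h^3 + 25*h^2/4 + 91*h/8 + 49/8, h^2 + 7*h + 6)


(1) = gcd((z - 3)*(z - 2), (z - 6)*(z - 2)) = z - 2
(2) = 1
(3) = gcd((s + 1/2)*(s + 7/2), (s - 6)*(s + 7/2)) = s + 7/2
(4) = b^2 - 13*b + 42
(5) = h + 1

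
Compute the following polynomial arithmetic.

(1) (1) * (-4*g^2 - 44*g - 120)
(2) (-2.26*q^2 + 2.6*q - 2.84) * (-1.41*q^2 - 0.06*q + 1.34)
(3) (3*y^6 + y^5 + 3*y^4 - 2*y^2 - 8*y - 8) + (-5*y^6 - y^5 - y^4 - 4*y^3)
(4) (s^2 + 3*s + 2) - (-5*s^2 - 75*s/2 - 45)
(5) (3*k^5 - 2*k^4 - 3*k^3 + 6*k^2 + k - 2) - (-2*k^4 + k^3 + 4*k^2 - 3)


(1) = -4*g^2 - 44*g - 120
(2) = 3.1866*q^4 - 3.5304*q^3 + 0.82*q^2 + 3.6544*q - 3.8056
(3) = -2*y^6 + 2*y^4 - 4*y^3 - 2*y^2 - 8*y - 8
(4) = 6*s^2 + 81*s/2 + 47
(5) = 3*k^5 - 4*k^3 + 2*k^2 + k + 1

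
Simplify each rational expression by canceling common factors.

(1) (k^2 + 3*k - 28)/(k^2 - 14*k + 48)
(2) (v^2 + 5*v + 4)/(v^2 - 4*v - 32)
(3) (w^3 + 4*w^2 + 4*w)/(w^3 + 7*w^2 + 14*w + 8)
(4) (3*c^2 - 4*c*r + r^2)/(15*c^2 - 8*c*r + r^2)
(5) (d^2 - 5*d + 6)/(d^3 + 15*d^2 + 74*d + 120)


(1) = (k^2 + 3*k - 28)/(k^2 - 14*k + 48)
(2) = (v + 1)/(v - 8)
(3) = (w^2 + 2*w)/(w^2 + 5*w + 4)
(4) = (-c + r)/(-5*c + r)
(5) = (d^2 - 5*d + 6)/(d^3 + 15*d^2 + 74*d + 120)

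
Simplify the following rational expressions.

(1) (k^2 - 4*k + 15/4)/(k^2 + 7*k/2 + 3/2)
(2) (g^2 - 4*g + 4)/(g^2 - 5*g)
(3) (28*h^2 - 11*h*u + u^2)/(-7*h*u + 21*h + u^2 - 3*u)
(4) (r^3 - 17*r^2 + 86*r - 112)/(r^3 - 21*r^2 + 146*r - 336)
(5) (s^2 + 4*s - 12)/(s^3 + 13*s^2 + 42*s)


(1) = (4*k^2 - 16*k + 15)/(4*k^2 + 14*k + 6)
(2) = (g^2 - 4*g + 4)/(g^2 - 5*g)
(3) = (-4*h + u)/(u - 3)
(4) = (r - 2)/(r - 6)
(5) = (s - 2)/(s^2 + 7*s)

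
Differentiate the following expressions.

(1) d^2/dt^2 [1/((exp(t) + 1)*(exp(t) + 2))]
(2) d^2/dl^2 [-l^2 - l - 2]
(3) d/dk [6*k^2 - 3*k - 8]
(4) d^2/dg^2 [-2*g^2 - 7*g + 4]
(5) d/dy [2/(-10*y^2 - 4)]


(1) = (4*exp(3*t) + 9*exp(2*t) + exp(t) - 6)*exp(t)/(exp(6*t) + 9*exp(5*t) + 33*exp(4*t) + 63*exp(3*t) + 66*exp(2*t) + 36*exp(t) + 8)
(2) = -2
(3) = 12*k - 3
(4) = -4
(5) = 10*y/(5*y^2 + 2)^2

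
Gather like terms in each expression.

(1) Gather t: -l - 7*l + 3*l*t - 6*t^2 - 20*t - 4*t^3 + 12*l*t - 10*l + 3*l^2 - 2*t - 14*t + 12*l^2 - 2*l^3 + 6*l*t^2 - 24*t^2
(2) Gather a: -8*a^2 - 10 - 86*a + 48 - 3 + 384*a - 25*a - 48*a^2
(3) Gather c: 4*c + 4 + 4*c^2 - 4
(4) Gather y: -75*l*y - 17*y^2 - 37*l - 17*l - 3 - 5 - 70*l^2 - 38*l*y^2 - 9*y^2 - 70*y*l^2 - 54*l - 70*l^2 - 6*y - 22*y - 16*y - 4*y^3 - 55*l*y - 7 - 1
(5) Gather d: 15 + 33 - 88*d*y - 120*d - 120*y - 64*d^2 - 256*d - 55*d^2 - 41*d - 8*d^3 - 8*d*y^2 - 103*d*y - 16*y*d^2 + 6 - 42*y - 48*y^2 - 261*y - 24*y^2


(1) = -2*l^3 + 15*l^2 - 18*l - 4*t^3 + t^2*(6*l - 30) + t*(15*l - 36)
(2) = -56*a^2 + 273*a + 35
(3) = 4*c^2 + 4*c
(4) = -140*l^2 - 108*l - 4*y^3 + y^2*(-38*l - 26) + y*(-70*l^2 - 130*l - 44) - 16
(5) = -8*d^3 + d^2*(-16*y - 119) + d*(-8*y^2 - 191*y - 417) - 72*y^2 - 423*y + 54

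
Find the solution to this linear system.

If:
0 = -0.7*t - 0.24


Then:
t = -0.34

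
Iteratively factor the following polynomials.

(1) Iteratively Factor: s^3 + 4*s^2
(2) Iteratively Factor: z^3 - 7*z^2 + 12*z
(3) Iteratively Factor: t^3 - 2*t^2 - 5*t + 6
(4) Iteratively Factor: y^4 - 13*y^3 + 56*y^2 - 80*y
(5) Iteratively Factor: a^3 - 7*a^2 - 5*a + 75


(1) = (s + 4)*(s^2) = s*(s + 4)*(s)
(2) = (z)*(z^2 - 7*z + 12) = z*(z - 4)*(z - 3)
(3) = (t - 1)*(t^2 - t - 6) = (t - 3)*(t - 1)*(t + 2)
(4) = (y)*(y^3 - 13*y^2 + 56*y - 80) = y*(y - 4)*(y^2 - 9*y + 20) = y*(y - 5)*(y - 4)*(y - 4)
(5) = (a + 3)*(a^2 - 10*a + 25) = (a - 5)*(a + 3)*(a - 5)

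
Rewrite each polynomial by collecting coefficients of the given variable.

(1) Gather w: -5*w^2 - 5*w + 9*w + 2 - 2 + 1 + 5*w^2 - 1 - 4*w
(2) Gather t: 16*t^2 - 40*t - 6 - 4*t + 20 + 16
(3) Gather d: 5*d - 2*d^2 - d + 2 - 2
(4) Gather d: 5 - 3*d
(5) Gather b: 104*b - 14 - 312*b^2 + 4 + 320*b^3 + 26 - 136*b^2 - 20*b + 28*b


(1) = 0
(2) = 16*t^2 - 44*t + 30
(3) = -2*d^2 + 4*d
(4) = 5 - 3*d
(5) = 320*b^3 - 448*b^2 + 112*b + 16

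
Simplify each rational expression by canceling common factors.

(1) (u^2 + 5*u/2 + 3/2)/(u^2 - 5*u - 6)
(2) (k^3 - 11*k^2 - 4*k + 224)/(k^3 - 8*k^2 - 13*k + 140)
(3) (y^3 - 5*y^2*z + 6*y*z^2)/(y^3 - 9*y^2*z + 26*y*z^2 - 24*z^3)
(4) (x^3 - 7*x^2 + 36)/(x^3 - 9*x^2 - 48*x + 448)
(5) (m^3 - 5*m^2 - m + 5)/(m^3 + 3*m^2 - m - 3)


(1) = (2*u + 3)/(2*u - 12)
(2) = (k - 8)/(k - 5)
(3) = y/(y - 4*z)
(4) = (x^3 - 7*x^2 + 36)/(x^3 - 9*x^2 - 48*x + 448)
(5) = (m - 5)/(m + 3)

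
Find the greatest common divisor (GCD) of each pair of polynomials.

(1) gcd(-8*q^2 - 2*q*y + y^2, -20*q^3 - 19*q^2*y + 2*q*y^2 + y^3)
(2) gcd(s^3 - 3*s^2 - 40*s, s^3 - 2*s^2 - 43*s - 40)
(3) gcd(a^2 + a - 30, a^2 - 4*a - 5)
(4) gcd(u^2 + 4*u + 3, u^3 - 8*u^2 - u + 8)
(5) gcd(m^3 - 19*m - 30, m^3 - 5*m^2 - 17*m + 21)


(1) = -4*q + y
(2) = gcd(s*(s - 8)*(s + 5), (s - 8)*(s + 1)*(s + 5)) = s^2 - 3*s - 40
(3) = a - 5
(4) = gcd((u + 1)*(u + 3), (u - 8)*(u - 1)*(u + 1)) = u + 1
(5) = gcd((m - 5)*(m + 2)*(m + 3), (m - 7)*(m - 1)*(m + 3)) = m + 3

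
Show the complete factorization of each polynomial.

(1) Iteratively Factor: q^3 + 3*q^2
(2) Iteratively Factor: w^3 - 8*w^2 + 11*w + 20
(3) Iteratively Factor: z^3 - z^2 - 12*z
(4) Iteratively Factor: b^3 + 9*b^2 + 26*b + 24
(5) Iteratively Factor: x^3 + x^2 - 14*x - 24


(1) = (q + 3)*(q^2) = q*(q + 3)*(q)
(2) = (w + 1)*(w^2 - 9*w + 20) = (w - 4)*(w + 1)*(w - 5)
(3) = (z - 4)*(z^2 + 3*z) = z*(z - 4)*(z + 3)
(4) = (b + 3)*(b^2 + 6*b + 8) = (b + 3)*(b + 4)*(b + 2)
(5) = (x + 2)*(x^2 - x - 12) = (x - 4)*(x + 2)*(x + 3)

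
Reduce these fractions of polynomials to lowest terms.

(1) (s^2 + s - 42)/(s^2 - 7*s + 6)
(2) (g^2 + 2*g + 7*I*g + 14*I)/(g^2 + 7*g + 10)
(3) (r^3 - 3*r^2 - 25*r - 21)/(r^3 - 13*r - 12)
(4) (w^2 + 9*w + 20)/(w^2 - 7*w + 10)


(1) = (s + 7)/(s - 1)
(2) = (g + 7*I)/(g + 5)
(3) = (r - 7)/(r - 4)
(4) = (w^2 + 9*w + 20)/(w^2 - 7*w + 10)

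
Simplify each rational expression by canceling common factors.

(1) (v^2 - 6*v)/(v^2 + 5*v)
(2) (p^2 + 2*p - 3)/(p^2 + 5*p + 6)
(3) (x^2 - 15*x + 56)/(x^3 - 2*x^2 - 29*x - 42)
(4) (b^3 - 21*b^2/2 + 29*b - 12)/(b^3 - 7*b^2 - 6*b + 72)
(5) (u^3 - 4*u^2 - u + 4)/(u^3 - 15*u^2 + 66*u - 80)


(1) = (v - 6)/(v + 5)
(2) = (p - 1)/(p + 2)
(3) = (x - 8)/(x^2 + 5*x + 6)
(4) = (2*b - 1)/(2*b + 6)
(5) = (u^3 - 4*u^2 - u + 4)/(u^3 - 15*u^2 + 66*u - 80)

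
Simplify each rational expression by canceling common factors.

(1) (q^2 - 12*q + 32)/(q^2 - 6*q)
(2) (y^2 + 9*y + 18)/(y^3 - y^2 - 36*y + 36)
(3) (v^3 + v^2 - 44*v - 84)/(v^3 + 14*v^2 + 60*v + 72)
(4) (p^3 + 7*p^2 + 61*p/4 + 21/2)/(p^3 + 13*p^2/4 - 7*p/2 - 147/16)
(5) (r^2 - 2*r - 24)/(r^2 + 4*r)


(1) = (q^2 - 12*q + 32)/(q^2 - 6*q)
(2) = (y + 3)/(y^2 - 7*y + 6)
(3) = (v - 7)/(v + 6)
(4) = (4*p + 8)/(4*p - 7)
(5) = (r - 6)/r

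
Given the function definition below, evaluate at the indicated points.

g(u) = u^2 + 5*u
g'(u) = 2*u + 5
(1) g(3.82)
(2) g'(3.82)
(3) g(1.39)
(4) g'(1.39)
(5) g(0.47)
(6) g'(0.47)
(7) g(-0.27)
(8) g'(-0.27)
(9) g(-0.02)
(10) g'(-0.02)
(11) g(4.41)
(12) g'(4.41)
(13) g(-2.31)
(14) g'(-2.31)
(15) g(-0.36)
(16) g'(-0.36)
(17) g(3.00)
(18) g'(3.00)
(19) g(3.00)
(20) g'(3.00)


(1) = 33.69
(2) = 12.64
(3) = 8.88
(4) = 7.78
(5) = 2.57
(6) = 5.94
(7) = -1.28
(8) = 4.46
(9) = -0.10
(10) = 4.96
(11) = 41.50
(12) = 13.82
(13) = -6.21
(14) = 0.38
(15) = -1.67
(16) = 4.28
(17) = 24.00
(18) = 11.00
(19) = 24.00
(20) = 11.00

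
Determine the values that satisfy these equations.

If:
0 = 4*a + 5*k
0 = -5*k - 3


Then:
a = 3/4
k = -3/5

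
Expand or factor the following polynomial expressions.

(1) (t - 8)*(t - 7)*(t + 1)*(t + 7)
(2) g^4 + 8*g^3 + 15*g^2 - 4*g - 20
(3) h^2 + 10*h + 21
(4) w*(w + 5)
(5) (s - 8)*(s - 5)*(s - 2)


(1) = t^4 - 7*t^3 - 57*t^2 + 343*t + 392
(2) = (g - 1)*(g + 2)^2*(g + 5)
(3) = (h + 3)*(h + 7)
(4) = w^2 + 5*w
(5) = s^3 - 15*s^2 + 66*s - 80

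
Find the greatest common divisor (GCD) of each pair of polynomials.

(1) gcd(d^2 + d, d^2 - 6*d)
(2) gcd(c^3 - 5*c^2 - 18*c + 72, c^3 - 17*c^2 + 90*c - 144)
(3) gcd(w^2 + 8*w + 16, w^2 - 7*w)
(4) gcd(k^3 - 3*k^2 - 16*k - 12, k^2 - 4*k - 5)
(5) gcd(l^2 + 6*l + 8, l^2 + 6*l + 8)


(1) = d
(2) = c^2 - 9*c + 18
(3) = 1
(4) = gcd((k - 6)*(k + 1)*(k + 2), (k - 5)*(k + 1)) = k + 1
(5) = gcd((l + 2)*(l + 4), (l + 2)*(l + 4)) = l^2 + 6*l + 8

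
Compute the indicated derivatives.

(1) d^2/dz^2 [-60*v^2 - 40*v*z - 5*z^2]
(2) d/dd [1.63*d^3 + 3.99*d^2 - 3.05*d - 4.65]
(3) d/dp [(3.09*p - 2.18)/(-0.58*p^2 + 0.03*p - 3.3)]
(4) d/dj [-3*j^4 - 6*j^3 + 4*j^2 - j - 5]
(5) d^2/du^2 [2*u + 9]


(1) = -10
(2) = 4.89*d^2 + 7.98*d - 3.05
(3) = (1.7922*p^2 - 2.5288*p - 10.1316)/(0.3364*p^4 - 0.0348*p^3 + 3.8289*p^2 - 0.198*p + 10.89)
(4) = -12*j^3 - 18*j^2 + 8*j - 1
(5) = 0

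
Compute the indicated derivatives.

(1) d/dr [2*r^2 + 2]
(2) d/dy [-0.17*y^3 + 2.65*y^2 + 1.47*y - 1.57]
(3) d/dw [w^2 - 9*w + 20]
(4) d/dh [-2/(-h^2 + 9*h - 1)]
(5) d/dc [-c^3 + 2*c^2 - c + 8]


(1) = 4*r
(2) = -0.51*y^2 + 5.3*y + 1.47
(3) = 2*w - 9
(4) = 2*(9 - 2*h)/(h^2 - 9*h + 1)^2
(5) = -3*c^2 + 4*c - 1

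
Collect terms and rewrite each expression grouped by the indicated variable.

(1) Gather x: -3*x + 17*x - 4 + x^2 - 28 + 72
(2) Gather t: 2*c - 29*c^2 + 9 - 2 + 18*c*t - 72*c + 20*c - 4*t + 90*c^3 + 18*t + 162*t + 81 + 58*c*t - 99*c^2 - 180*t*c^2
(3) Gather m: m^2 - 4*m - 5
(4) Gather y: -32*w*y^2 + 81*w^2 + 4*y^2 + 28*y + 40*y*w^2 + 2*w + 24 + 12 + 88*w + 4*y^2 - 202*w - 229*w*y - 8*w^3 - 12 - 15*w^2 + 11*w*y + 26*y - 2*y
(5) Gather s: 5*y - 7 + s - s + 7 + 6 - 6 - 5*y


(1) = x^2 + 14*x + 40
(2) = 90*c^3 - 128*c^2 - 50*c + t*(-180*c^2 + 76*c + 176) + 88
(3) = m^2 - 4*m - 5
(4) = -8*w^3 + 66*w^2 - 112*w + y^2*(8 - 32*w) + y*(40*w^2 - 218*w + 52) + 24
(5) = 0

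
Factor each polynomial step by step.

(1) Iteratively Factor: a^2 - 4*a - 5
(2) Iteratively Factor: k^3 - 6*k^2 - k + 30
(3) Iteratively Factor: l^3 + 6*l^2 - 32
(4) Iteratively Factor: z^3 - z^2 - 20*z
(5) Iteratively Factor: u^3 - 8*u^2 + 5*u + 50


(1) = (a + 1)*(a - 5)
(2) = (k - 3)*(k^2 - 3*k - 10) = (k - 5)*(k - 3)*(k + 2)
(3) = (l + 4)*(l^2 + 2*l - 8) = (l + 4)^2*(l - 2)
(4) = (z - 5)*(z^2 + 4*z) = (z - 5)*(z + 4)*(z)
(5) = (u + 2)*(u^2 - 10*u + 25) = (u - 5)*(u + 2)*(u - 5)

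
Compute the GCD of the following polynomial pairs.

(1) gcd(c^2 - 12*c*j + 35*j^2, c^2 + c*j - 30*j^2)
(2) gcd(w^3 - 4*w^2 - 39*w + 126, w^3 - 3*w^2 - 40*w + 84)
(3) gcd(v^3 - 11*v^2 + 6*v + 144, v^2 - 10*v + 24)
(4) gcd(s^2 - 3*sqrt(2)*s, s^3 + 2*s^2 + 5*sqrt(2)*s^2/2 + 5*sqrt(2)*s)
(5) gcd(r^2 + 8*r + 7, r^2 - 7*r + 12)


(1) = gcd((c - 7*j)*(c - 5*j), (c - 5*j)*(c + 6*j)) = c - 5*j
(2) = w^2 - w - 42
(3) = gcd((v - 8)*(v - 6)*(v + 3), (v - 6)*(v - 4)) = v - 6
(4) = gcd(s*(s - 3*sqrt(2)), s*(s + 2)*(s + 5*sqrt(2)/2)) = s
(5) = 1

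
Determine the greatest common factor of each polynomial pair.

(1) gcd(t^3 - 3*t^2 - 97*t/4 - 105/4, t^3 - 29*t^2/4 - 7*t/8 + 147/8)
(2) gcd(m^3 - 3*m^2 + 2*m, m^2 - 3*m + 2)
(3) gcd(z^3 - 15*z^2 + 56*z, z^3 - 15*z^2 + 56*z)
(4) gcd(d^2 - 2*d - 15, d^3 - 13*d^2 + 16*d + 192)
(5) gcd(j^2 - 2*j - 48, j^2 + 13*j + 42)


(1) = gcd((t - 7)*(t + 3/2)*(t + 5/2), (t - 7)*(t - 7/4)*(t + 3/2)) = t^2 - 11*t/2 - 21/2
(2) = gcd(m*(m - 2)*(m - 1), (m - 2)*(m - 1)) = m^2 - 3*m + 2
(3) = z^3 - 15*z^2 + 56*z
(4) = d + 3
(5) = j + 6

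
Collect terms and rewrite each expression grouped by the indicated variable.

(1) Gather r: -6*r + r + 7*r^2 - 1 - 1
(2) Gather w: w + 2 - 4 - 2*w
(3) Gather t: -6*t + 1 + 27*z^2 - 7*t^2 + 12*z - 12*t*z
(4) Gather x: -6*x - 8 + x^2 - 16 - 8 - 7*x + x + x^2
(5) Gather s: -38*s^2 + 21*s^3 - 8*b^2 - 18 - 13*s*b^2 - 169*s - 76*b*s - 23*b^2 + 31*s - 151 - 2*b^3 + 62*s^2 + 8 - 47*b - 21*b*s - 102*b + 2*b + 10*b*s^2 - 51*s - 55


(1) = 7*r^2 - 5*r - 2
(2) = -w - 2
(3) = -7*t^2 + t*(-12*z - 6) + 27*z^2 + 12*z + 1
(4) = 2*x^2 - 12*x - 32
(5) = -2*b^3 - 31*b^2 - 147*b + 21*s^3 + s^2*(10*b + 24) + s*(-13*b^2 - 97*b - 189) - 216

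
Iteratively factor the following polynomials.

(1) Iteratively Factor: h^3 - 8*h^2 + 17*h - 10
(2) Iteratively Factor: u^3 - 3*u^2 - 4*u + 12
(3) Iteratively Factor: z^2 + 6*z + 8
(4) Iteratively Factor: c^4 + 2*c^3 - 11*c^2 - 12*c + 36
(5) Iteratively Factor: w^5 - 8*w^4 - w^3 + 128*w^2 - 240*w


(1) = (h - 5)*(h^2 - 3*h + 2) = (h - 5)*(h - 2)*(h - 1)
(2) = (u - 2)*(u^2 - u - 6) = (u - 3)*(u - 2)*(u + 2)
(3) = (z + 2)*(z + 4)
(4) = (c - 2)*(c^3 + 4*c^2 - 3*c - 18) = (c - 2)^2*(c^2 + 6*c + 9) = (c - 2)^2*(c + 3)*(c + 3)
(5) = (w - 3)*(w^4 - 5*w^3 - 16*w^2 + 80*w) = w*(w - 3)*(w^3 - 5*w^2 - 16*w + 80) = w*(w - 5)*(w - 3)*(w^2 - 16) = w*(w - 5)*(w - 4)*(w - 3)*(w + 4)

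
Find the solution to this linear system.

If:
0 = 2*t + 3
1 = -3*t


Then:
No Solution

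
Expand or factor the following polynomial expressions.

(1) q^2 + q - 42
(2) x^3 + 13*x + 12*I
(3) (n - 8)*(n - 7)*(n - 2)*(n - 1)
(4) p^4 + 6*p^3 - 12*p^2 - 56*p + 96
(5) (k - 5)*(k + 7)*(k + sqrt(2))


(1) = (q - 6)*(q + 7)
(2) = (x - 4*I)*(x + I)*(x + 3*I)
(3) = n^4 - 18*n^3 + 103*n^2 - 198*n + 112
(4) = (p - 2)^2*(p + 4)*(p + 6)
(5) = k^3 + sqrt(2)*k^2 + 2*k^2 - 35*k + 2*sqrt(2)*k - 35*sqrt(2)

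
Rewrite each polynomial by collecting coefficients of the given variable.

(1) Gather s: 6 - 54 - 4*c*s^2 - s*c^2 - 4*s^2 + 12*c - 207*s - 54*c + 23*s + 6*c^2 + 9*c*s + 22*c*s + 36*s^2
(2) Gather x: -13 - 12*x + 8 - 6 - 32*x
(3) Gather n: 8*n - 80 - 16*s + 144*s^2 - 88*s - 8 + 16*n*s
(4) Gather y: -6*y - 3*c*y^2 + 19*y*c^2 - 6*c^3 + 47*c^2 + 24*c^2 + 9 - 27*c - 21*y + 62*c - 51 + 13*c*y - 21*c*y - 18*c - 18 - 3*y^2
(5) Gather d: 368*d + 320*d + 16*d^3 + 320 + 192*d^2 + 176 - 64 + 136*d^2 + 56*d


(1) = 6*c^2 - 42*c + s^2*(32 - 4*c) + s*(-c^2 + 31*c - 184) - 48
(2) = -44*x - 11
(3) = n*(16*s + 8) + 144*s^2 - 104*s - 88
(4) = -6*c^3 + 71*c^2 + 17*c + y^2*(-3*c - 3) + y*(19*c^2 - 8*c - 27) - 60
(5) = 16*d^3 + 328*d^2 + 744*d + 432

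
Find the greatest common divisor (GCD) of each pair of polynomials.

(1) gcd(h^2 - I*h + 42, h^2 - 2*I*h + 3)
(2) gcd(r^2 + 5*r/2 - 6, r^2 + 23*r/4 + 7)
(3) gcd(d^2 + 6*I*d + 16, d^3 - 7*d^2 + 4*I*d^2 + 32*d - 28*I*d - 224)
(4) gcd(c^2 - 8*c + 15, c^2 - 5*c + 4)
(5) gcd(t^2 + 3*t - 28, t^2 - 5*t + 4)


(1) = 1
(2) = r + 4
(3) = gcd((d - 2*I)*(d + 8*I), (d - 7)*(d - 4*I)*(d + 8*I)) = d + 8*I
(4) = 1
(5) = gcd((t - 4)*(t + 7), (t - 4)*(t - 1)) = t - 4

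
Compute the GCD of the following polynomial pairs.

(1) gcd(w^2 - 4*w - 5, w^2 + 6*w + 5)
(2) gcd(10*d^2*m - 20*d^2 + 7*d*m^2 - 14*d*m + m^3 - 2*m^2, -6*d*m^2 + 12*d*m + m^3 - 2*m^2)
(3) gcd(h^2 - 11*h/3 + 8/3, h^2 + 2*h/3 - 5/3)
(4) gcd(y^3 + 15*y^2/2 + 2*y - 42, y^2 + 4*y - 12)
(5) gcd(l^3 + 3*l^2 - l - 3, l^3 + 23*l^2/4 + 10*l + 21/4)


(1) = gcd((w - 5)*(w + 1), (w + 1)*(w + 5)) = w + 1
(2) = gcd((2*d + m)*(5*d + m)*(m - 2), m*(-6*d + m)*(m - 2)) = m - 2
(3) = h - 1
(4) = y^2 + 4*y - 12
(5) = gcd((l - 1)*(l + 1)*(l + 3), (l + 1)*(l + 7/4)*(l + 3)) = l^2 + 4*l + 3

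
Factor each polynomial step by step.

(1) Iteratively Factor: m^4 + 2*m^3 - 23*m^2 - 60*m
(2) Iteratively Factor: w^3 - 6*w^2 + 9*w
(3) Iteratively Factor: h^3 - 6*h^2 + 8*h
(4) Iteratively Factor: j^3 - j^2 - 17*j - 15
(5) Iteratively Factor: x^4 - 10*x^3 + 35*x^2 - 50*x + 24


(1) = (m + 4)*(m^3 - 2*m^2 - 15*m) = m*(m + 4)*(m^2 - 2*m - 15) = m*(m + 3)*(m + 4)*(m - 5)
(2) = (w - 3)*(w^2 - 3*w) = (w - 3)^2*(w)
(3) = (h - 4)*(h^2 - 2*h) = h*(h - 4)*(h - 2)
(4) = (j - 5)*(j^2 + 4*j + 3) = (j - 5)*(j + 3)*(j + 1)
(5) = (x - 1)*(x^3 - 9*x^2 + 26*x - 24) = (x - 2)*(x - 1)*(x^2 - 7*x + 12) = (x - 3)*(x - 2)*(x - 1)*(x - 4)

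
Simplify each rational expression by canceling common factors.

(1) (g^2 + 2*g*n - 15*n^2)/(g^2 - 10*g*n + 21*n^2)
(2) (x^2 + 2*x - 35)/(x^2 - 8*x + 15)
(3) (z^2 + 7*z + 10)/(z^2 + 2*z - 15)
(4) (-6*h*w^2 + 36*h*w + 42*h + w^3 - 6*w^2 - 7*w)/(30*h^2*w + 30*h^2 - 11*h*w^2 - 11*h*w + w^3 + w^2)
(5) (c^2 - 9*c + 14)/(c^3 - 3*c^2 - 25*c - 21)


(1) = (g + 5*n)/(g - 7*n)
(2) = (x + 7)/(x - 3)
(3) = (z + 2)/(z - 3)
(4) = (w - 7)/(-5*h + w)
(5) = (c - 2)/(c^2 + 4*c + 3)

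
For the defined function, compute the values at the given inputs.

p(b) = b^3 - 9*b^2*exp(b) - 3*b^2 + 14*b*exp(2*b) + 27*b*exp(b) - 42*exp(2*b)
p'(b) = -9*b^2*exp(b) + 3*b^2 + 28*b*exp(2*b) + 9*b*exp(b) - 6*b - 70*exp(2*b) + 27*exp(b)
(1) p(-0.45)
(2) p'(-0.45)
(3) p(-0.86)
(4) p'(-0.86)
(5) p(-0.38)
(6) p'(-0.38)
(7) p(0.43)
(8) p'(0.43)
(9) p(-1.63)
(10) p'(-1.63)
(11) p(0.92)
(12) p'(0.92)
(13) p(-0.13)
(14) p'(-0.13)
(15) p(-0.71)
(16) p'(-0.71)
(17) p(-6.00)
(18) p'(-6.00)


(1) = -29.25
(2) = -16.80
(3) = -25.17
(4) = -4.13
(5) = -30.52
(6) = -19.76
(7) = -70.21
(8) = -94.10
(9) = -28.10
(10) = 11.04
(11) = -141.90
(12) = -212.13
(13) = -37.06
(14) = -33.40
(15) = -26.08
(16) = -8.05
(17) = -325.21
(18) = 143.13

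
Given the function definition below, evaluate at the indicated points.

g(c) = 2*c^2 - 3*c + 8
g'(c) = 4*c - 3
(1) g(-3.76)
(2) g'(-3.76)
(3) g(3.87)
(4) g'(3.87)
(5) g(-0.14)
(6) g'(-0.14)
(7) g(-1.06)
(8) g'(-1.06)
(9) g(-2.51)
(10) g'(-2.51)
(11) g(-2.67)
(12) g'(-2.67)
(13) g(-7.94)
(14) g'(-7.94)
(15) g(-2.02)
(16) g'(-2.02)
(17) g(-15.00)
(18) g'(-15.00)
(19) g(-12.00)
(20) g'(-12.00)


(1) = 47.56
(2) = -18.04
(3) = 26.34
(4) = 12.48
(5) = 8.46
(6) = -3.56
(7) = 13.43
(8) = -7.24
(9) = 28.13
(10) = -13.04
(11) = 30.27
(12) = -13.68
(13) = 157.91
(14) = -34.76
(15) = 22.22
(16) = -11.08
(17) = 503.00
(18) = -63.00
(19) = 332.00
(20) = -51.00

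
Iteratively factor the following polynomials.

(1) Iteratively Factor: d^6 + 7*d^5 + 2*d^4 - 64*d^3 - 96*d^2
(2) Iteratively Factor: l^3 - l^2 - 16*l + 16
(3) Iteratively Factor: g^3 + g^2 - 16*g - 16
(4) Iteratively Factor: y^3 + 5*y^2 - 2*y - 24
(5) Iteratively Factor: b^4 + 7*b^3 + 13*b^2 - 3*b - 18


(1) = (d)*(d^5 + 7*d^4 + 2*d^3 - 64*d^2 - 96*d) = d*(d - 3)*(d^4 + 10*d^3 + 32*d^2 + 32*d) = d*(d - 3)*(d + 4)*(d^3 + 6*d^2 + 8*d) = d^2*(d - 3)*(d + 4)*(d^2 + 6*d + 8) = d^2*(d - 3)*(d + 4)^2*(d + 2)
(2) = (l + 4)*(l^2 - 5*l + 4) = (l - 1)*(l + 4)*(l - 4)
(3) = (g + 1)*(g^2 - 16) = (g + 1)*(g + 4)*(g - 4)
(4) = (y + 4)*(y^2 + y - 6) = (y + 3)*(y + 4)*(y - 2)
(5) = (b + 3)*(b^3 + 4*b^2 + b - 6) = (b + 3)^2*(b^2 + b - 2) = (b + 2)*(b + 3)^2*(b - 1)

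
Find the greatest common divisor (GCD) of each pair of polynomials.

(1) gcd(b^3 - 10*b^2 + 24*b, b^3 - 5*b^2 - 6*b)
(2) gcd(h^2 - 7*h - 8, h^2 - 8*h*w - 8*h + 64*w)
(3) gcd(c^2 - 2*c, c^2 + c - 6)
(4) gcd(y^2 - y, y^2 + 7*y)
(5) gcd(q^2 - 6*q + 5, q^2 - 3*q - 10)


(1) = b^2 - 6*b
(2) = h - 8
(3) = c - 2
(4) = gcd(y*(y - 1), y*(y + 7)) = y
(5) = gcd((q - 5)*(q - 1), (q - 5)*(q + 2)) = q - 5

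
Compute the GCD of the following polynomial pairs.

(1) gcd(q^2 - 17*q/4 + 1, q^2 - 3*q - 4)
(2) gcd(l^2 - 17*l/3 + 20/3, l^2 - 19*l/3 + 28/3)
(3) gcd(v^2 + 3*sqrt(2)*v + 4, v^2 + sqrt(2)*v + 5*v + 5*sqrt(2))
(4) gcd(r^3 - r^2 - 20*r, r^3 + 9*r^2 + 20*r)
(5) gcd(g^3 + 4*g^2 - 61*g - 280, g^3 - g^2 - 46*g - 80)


(1) = q - 4
(2) = l - 4
(3) = v + sqrt(2)
(4) = r^2 + 4*r
(5) = gcd((g - 8)*(g + 5)*(g + 7), (g - 8)*(g + 2)*(g + 5)) = g^2 - 3*g - 40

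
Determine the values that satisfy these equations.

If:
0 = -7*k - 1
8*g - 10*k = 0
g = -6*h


Then:
g = -5/28
h = 5/168
k = -1/7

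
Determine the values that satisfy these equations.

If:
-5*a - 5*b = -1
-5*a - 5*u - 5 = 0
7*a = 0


Then:
a = 0
b = 1/5
u = -1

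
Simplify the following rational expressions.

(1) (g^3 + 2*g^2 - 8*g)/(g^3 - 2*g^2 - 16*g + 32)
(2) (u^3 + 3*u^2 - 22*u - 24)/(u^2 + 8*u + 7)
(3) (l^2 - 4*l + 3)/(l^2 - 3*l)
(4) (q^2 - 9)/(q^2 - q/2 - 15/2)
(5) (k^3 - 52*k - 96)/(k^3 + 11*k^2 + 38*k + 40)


(1) = g/(g - 4)
(2) = (u^2 + 2*u - 24)/(u + 7)
(3) = (l - 1)/l
(4) = (2*q + 6)/(2*q + 5)
(5) = (k^2 - 2*k - 48)/(k^2 + 9*k + 20)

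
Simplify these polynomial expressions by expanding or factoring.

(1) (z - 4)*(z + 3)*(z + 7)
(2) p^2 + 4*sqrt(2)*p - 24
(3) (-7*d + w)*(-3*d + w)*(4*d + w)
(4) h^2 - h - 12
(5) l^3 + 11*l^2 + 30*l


(1) = z^3 + 6*z^2 - 19*z - 84
(2) = (p - 2*sqrt(2))*(p + 6*sqrt(2))
(3) = 84*d^3 - 19*d^2*w - 6*d*w^2 + w^3
(4) = (h - 4)*(h + 3)
(5) = l*(l + 5)*(l + 6)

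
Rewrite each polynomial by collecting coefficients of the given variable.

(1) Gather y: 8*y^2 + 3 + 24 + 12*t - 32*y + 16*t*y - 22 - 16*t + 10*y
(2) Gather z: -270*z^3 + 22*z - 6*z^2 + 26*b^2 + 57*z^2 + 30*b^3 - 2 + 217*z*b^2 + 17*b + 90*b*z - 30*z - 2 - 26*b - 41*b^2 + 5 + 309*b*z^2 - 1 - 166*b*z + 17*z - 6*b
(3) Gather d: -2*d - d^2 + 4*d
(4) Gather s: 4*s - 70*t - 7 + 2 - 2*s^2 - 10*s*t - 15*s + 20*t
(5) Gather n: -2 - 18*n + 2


(1) = -4*t + 8*y^2 + y*(16*t - 22) + 5
(2) = 30*b^3 - 15*b^2 - 15*b - 270*z^3 + z^2*(309*b + 51) + z*(217*b^2 - 76*b + 9)
(3) = -d^2 + 2*d
(4) = -2*s^2 + s*(-10*t - 11) - 50*t - 5
(5) = -18*n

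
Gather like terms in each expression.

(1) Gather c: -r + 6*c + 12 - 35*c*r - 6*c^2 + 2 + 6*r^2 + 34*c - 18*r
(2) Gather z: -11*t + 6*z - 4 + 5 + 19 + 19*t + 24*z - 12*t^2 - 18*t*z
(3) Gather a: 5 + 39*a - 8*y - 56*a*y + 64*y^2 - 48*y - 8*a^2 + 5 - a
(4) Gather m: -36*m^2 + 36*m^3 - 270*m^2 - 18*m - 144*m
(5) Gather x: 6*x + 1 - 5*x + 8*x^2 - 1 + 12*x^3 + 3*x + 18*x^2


(1) = -6*c^2 + c*(40 - 35*r) + 6*r^2 - 19*r + 14
(2) = -12*t^2 + 8*t + z*(30 - 18*t) + 20
(3) = -8*a^2 + a*(38 - 56*y) + 64*y^2 - 56*y + 10
(4) = 36*m^3 - 306*m^2 - 162*m
(5) = 12*x^3 + 26*x^2 + 4*x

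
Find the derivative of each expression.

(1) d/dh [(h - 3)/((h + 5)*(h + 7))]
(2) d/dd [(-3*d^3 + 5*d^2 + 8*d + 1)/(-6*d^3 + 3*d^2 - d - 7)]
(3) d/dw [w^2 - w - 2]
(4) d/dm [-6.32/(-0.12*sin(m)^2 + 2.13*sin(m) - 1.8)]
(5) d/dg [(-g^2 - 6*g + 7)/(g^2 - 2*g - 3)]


(1) = (-h^2 + 6*h + 71)/(h^4 + 24*h^3 + 214*h^2 + 840*h + 1225)
(2) = (21*d^4 + 102*d^3 + 52*d^2 - 76*d - 55)/(36*d^6 - 36*d^5 + 21*d^4 + 78*d^3 - 41*d^2 + 14*d + 49)
(3) = 2*w - 1
(4) = (13.4616 - 1.5168*sin(m))*cos(m)/(0.12*sin(m)^2 - 2.13*sin(m) + 1.8)^2
(5) = 8*(g^2 - g + 4)/(g^4 - 4*g^3 - 2*g^2 + 12*g + 9)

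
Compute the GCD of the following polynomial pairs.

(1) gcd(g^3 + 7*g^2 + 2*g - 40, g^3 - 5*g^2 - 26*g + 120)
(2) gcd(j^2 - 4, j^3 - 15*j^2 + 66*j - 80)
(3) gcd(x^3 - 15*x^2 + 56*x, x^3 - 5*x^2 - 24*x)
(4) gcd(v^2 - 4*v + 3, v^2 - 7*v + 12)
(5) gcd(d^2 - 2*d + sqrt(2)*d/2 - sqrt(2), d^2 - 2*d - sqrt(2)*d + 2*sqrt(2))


(1) = gcd((g - 2)*(g + 4)*(g + 5), (g - 6)*(g - 4)*(g + 5)) = g + 5
(2) = gcd((j - 2)*(j + 2), (j - 8)*(j - 5)*(j - 2)) = j - 2
(3) = x^2 - 8*x
(4) = v - 3
(5) = gcd((d - 2)*(d + sqrt(2)/2), (d - 2)*(d - sqrt(2))) = d - 2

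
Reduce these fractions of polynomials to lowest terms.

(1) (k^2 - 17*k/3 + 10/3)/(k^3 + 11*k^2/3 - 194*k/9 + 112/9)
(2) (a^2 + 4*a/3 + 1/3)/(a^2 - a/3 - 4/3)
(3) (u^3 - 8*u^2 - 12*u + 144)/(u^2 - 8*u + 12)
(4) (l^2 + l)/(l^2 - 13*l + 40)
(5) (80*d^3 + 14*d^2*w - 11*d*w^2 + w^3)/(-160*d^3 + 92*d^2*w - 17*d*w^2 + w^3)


(1) = (3*k - 15)/(3*k^2 + 13*k - 56)
(2) = (3*a + 1)/(3*a - 4)
(3) = (u^2 - 2*u - 24)/(u - 2)
(4) = (l^2 + l)/(l^2 - 13*l + 40)
(5) = (2*d + w)/(-4*d + w)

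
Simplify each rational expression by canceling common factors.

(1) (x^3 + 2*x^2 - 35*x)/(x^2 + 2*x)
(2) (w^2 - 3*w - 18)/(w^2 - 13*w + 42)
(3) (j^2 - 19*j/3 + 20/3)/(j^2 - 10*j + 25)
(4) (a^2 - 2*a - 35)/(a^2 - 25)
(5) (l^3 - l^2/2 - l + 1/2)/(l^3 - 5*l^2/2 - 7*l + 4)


(1) = (x^2 + 2*x - 35)/(x + 2)
(2) = (w + 3)/(w - 7)
(3) = (3*j - 4)/(3*j - 15)
(4) = (a - 7)/(a - 5)
(5) = (l^2 - 1)/(l^2 - 2*l - 8)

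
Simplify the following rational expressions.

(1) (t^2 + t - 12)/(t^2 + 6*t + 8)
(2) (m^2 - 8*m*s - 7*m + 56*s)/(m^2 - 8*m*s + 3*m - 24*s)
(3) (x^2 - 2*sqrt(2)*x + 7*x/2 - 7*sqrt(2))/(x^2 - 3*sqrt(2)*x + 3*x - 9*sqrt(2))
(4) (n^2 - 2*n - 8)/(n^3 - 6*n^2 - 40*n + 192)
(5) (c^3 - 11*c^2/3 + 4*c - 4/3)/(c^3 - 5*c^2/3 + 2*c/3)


(1) = (t - 3)/(t + 2)
(2) = (m - 7)/(m + 3)
(3) = (2*x^2 + x*(7 - 4*sqrt(2)) - 14*sqrt(2))/(2*x^2 + x*(6 - 6*sqrt(2)) - 18*sqrt(2))
(4) = (n + 2)/(n^2 - 2*n - 48)
(5) = (c - 2)/c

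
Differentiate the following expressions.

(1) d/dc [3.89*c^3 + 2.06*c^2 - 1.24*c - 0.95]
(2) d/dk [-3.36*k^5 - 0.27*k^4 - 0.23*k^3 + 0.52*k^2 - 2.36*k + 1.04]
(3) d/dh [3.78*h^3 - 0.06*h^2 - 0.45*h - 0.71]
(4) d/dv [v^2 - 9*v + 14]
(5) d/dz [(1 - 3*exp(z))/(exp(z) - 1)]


(1) = 11.67*c^2 + 4.12*c - 1.24
(2) = -16.8*k^4 - 1.08*k^3 - 0.69*k^2 + 1.04*k - 2.36
(3) = 11.34*h^2 - 0.12*h - 0.45
(4) = 2*v - 9
(5) = 1/(2*sinh(z/2)^2)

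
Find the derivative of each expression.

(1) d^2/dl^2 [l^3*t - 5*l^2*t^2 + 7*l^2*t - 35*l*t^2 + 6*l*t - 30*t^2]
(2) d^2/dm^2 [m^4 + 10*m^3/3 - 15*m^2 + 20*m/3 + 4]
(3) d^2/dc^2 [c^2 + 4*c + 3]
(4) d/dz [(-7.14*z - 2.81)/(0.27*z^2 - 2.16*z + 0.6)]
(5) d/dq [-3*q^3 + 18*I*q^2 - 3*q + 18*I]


(1) = 2*t*(3*l - 5*t + 7)
(2) = 12*m^2 + 20*m - 30
(3) = 2
(4) = (1.9278*z^2 + 1.5174*z - 10.3536)/(0.0729*z^4 - 1.1664*z^3 + 4.9896*z^2 - 2.592*z + 0.36)
(5) = -9*q^2 + 36*I*q - 3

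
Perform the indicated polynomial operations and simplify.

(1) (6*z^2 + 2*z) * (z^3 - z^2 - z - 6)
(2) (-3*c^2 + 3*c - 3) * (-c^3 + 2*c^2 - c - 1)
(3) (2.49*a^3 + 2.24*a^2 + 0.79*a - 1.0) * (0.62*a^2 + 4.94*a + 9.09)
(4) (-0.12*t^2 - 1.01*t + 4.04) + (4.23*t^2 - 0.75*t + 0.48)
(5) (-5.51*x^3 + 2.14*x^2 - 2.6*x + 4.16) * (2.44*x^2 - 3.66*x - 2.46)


(1) = 6*z^5 - 4*z^4 - 8*z^3 - 38*z^2 - 12*z
(2) = 3*c^5 - 9*c^4 + 12*c^3 - 6*c^2 + 3
(3) = 1.5438*a^5 + 13.6894*a^4 + 34.1895*a^3 + 23.6442*a^2 + 2.2411*a - 9.09
(4) = 4.11*t^2 - 1.76*t + 4.52
(5) = -13.4444*x^5 + 25.3882*x^4 - 0.6218*x^3 + 14.402*x^2 - 8.8296*x - 10.2336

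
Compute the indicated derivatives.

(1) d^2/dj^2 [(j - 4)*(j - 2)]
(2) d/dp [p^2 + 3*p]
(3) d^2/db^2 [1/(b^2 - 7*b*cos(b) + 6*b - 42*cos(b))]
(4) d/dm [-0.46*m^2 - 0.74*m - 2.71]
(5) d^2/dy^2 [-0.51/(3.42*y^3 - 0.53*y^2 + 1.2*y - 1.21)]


(1) = 2
(2) = 2*p + 3
(3) = (-(b^2 - 7*b*cos(b) + 6*b - 42*cos(b))*(7*b*cos(b) + 14*sin(b) + 42*cos(b) + 2) + 2*(7*b*sin(b) + 2*b + 42*sin(b) - 7*cos(b) + 6)^2)/((b + 6)^3*(b - 7*cos(b))^3)
(4) = -0.92*m - 0.74
(5) = ((10.4652*y - 0.5406)*(3.42*y^3 - 0.53*y^2 + 1.2*y - 1.21) - 0.51*(10.26*y^2 - 1.06*y + 1.2)*(20.52*y^2 - 2.12*y + 2.4))/(3.42*y^3 - 0.53*y^2 + 1.2*y - 1.21)^3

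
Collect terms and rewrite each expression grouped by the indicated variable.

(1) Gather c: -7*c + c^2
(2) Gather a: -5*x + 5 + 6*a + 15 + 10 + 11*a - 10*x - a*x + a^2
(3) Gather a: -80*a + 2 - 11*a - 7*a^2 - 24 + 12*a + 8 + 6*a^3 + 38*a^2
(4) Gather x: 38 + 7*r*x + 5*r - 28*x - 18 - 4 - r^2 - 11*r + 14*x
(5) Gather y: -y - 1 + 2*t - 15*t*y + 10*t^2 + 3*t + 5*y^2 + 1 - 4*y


(1) = c^2 - 7*c
(2) = a^2 + a*(17 - x) - 15*x + 30
(3) = 6*a^3 + 31*a^2 - 79*a - 14
(4) = -r^2 - 6*r + x*(7*r - 14) + 16
(5) = 10*t^2 + 5*t + 5*y^2 + y*(-15*t - 5)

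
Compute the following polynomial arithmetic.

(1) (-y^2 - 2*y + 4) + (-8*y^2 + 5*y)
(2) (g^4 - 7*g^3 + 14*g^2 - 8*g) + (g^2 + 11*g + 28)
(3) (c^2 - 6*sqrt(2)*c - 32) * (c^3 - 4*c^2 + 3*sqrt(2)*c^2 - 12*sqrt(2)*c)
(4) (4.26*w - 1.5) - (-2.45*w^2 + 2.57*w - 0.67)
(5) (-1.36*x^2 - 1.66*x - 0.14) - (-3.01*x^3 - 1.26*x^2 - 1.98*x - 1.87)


(1) = -9*y^2 + 3*y + 4
(2) = g^4 - 7*g^3 + 15*g^2 + 3*g + 28
(3) = c^5 - 3*sqrt(2)*c^4 - 4*c^4 - 68*c^3 + 12*sqrt(2)*c^3 - 96*sqrt(2)*c^2 + 272*c^2 + 384*sqrt(2)*c
(4) = 2.45*w^2 + 1.69*w - 0.83
(5) = 3.01*x^3 - 0.1*x^2 + 0.32*x + 1.73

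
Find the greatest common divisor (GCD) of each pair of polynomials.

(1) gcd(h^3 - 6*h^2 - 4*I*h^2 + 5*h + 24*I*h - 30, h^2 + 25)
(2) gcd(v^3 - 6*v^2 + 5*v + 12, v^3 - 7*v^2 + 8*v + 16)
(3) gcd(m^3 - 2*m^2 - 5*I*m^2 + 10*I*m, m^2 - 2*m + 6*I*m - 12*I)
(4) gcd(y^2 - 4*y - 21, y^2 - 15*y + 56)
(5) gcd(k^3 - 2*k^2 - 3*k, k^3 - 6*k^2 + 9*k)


(1) = h - 5*I
(2) = v^2 - 3*v - 4
(3) = m - 2
(4) = y - 7
(5) = k^2 - 3*k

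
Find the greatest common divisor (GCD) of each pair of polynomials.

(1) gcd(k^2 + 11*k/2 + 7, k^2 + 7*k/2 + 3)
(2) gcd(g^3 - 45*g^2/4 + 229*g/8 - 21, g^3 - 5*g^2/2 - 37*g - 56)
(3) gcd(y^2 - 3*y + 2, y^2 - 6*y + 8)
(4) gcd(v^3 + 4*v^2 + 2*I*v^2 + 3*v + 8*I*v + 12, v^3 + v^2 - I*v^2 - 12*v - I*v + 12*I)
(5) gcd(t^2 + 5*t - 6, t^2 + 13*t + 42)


(1) = gcd((k + 2)*(k + 7/2), (k + 3/2)*(k + 2)) = k + 2
(2) = g - 8
(3) = gcd((y - 2)*(y - 1), (y - 4)*(y - 2)) = y - 2
(4) = gcd((v + 4)*(v - I)*(v + 3*I), (v - 3)*(v + 4)*(v - I)) = v^2 + v*(4 - I) - 4*I
(5) = gcd((t - 1)*(t + 6), (t + 6)*(t + 7)) = t + 6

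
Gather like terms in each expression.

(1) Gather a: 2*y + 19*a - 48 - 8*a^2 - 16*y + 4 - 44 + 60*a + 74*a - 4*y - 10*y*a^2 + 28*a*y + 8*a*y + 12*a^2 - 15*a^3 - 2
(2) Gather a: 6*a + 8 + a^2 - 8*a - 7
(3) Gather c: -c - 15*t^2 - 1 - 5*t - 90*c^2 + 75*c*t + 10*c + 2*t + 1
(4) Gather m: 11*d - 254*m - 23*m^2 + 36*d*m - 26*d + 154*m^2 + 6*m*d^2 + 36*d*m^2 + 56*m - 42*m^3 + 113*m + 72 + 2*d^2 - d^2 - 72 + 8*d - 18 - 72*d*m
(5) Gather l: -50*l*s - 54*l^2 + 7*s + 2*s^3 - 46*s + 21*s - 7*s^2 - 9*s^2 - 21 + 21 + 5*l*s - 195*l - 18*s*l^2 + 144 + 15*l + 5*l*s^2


(1) = -15*a^3 + a^2*(4 - 10*y) + a*(36*y + 153) - 18*y - 90
(2) = a^2 - 2*a + 1
(3) = -90*c^2 + c*(75*t + 9) - 15*t^2 - 3*t
(4) = d^2 - 7*d - 42*m^3 + m^2*(36*d + 131) + m*(6*d^2 - 36*d - 85) - 18
(5) = l^2*(-18*s - 54) + l*(5*s^2 - 45*s - 180) + 2*s^3 - 16*s^2 - 18*s + 144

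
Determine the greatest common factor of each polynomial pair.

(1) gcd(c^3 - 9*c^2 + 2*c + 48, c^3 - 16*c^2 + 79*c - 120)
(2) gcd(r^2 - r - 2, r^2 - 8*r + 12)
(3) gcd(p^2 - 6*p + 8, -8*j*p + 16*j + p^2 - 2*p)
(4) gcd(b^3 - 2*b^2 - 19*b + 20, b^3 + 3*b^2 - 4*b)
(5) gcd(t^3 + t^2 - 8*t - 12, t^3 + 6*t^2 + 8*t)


(1) = c^2 - 11*c + 24
(2) = gcd((r - 2)*(r + 1), (r - 6)*(r - 2)) = r - 2
(3) = p - 2
(4) = gcd((b - 5)*(b - 1)*(b + 4), b*(b - 1)*(b + 4)) = b^2 + 3*b - 4
(5) = gcd((t - 3)*(t + 2)^2, t*(t + 2)*(t + 4)) = t + 2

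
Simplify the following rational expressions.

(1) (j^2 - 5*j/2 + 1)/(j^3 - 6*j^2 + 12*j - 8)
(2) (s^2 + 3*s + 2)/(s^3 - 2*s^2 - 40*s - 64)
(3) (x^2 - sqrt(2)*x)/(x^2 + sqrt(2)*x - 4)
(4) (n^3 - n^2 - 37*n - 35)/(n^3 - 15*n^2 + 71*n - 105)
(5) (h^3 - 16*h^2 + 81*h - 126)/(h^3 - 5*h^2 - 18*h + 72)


(1) = (2*j - 1)/(2*j^2 - 8*j + 8)
(2) = (s + 1)/(s^2 - 4*s - 32)
(3) = x/(x + 2*sqrt(2))
(4) = (n^2 + 6*n + 5)/(n^2 - 8*n + 15)
(5) = (h - 7)/(h + 4)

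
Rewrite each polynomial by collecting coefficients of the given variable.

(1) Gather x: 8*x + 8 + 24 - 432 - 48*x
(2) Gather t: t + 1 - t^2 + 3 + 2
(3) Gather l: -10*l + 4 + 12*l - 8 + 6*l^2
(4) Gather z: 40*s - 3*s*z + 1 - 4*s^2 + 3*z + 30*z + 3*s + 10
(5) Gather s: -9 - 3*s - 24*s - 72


(1) = -40*x - 400
(2) = -t^2 + t + 6
(3) = 6*l^2 + 2*l - 4
(4) = -4*s^2 + 43*s + z*(33 - 3*s) + 11
(5) = -27*s - 81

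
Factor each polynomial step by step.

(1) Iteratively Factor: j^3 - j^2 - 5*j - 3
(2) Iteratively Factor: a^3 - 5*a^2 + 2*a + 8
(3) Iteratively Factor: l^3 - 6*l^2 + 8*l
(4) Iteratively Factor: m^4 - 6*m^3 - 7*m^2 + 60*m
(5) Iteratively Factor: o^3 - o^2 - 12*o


(1) = (j + 1)*(j^2 - 2*j - 3) = (j + 1)^2*(j - 3)
(2) = (a - 4)*(a^2 - a - 2) = (a - 4)*(a + 1)*(a - 2)
(3) = (l)*(l^2 - 6*l + 8) = l*(l - 2)*(l - 4)
(4) = (m - 4)*(m^3 - 2*m^2 - 15*m) = (m - 5)*(m - 4)*(m^2 + 3*m) = m*(m - 5)*(m - 4)*(m + 3)
(5) = (o)*(o^2 - o - 12) = o*(o - 4)*(o + 3)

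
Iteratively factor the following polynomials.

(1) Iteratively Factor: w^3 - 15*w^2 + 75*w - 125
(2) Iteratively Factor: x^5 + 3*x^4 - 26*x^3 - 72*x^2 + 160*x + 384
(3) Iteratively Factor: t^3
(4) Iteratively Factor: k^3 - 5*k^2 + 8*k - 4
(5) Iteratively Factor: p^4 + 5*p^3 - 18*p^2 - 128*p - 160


(1) = (w - 5)*(w^2 - 10*w + 25) = (w - 5)^2*(w - 5)
(2) = (x - 3)*(x^4 + 6*x^3 - 8*x^2 - 96*x - 128) = (x - 4)*(x - 3)*(x^3 + 10*x^2 + 32*x + 32) = (x - 4)*(x - 3)*(x + 2)*(x^2 + 8*x + 16) = (x - 4)*(x - 3)*(x + 2)*(x + 4)*(x + 4)
(3) = (t)*(t^2) = t^2*(t)
(4) = (k - 2)*(k^2 - 3*k + 2) = (k - 2)*(k - 1)*(k - 2)
(5) = (p + 4)*(p^3 + p^2 - 22*p - 40) = (p + 2)*(p + 4)*(p^2 - p - 20) = (p + 2)*(p + 4)^2*(p - 5)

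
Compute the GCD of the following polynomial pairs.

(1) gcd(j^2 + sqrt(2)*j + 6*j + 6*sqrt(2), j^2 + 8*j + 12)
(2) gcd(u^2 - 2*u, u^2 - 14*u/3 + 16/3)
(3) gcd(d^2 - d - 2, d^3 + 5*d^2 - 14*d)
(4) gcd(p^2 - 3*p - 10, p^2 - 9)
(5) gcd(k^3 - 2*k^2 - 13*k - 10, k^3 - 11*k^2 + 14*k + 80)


(1) = j + 6
(2) = gcd(u*(u - 2), (u - 8/3)*(u - 2)) = u - 2
(3) = gcd((d - 2)*(d + 1), d*(d - 2)*(d + 7)) = d - 2
(4) = gcd((p - 5)*(p + 2), (p - 3)*(p + 3)) = 1
(5) = gcd((k - 5)*(k + 1)*(k + 2), (k - 8)*(k - 5)*(k + 2)) = k^2 - 3*k - 10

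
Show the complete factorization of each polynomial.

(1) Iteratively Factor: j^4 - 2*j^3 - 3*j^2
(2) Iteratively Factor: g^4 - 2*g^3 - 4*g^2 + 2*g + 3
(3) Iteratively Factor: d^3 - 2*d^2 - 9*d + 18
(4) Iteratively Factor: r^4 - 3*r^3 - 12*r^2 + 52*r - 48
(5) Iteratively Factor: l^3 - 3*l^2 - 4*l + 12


(1) = (j)*(j^3 - 2*j^2 - 3*j) = j*(j - 3)*(j^2 + j) = j^2*(j - 3)*(j + 1)
(2) = (g - 3)*(g^3 + g^2 - g - 1) = (g - 3)*(g + 1)*(g^2 - 1) = (g - 3)*(g + 1)^2*(g - 1)
(3) = (d - 3)*(d^2 + d - 6) = (d - 3)*(d + 3)*(d - 2)
(4) = (r - 2)*(r^3 - r^2 - 14*r + 24) = (r - 2)^2*(r^2 + r - 12) = (r - 3)*(r - 2)^2*(r + 4)
(5) = (l - 2)*(l^2 - l - 6) = (l - 3)*(l - 2)*(l + 2)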